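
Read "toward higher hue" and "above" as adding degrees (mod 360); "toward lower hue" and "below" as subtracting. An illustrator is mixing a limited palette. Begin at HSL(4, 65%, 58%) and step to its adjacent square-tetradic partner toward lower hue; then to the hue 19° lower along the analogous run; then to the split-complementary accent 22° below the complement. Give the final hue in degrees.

−90° (square ↓): 4 − 90 = -86 → -86 + 360 = 274°
−19° (analog 19° ↓): 274 − 19 = 255°
+158° (split-comp 22° ↓): 255 + 158 = 413 → 413 − 360 = 53°

53°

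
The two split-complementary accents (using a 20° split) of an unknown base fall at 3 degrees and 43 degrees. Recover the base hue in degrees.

203°

The accents sit 20° either side of the complement, so the complement is their short-arc midpoint on the wheel.
Short-arc midpoint of 3° and 43°: 23°.
Base is 180° from the complement: 23 − 180 = -157 → -157 + 360 = 203°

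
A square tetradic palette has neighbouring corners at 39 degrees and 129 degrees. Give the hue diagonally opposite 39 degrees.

A square tetradic scheme places four hues 90° apart; opposite corners are 180° apart.
39 + 180 = 219°

219°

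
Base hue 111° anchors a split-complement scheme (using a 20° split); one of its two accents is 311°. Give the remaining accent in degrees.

271°

Split-complementary hues sit 20° either side of the complement.
Complement of the base 111°: 111 + 180 = 291°
The given accent 311° is 20° one side of 291°; the other accent sits 20° the other side: 291 − 20 = 271°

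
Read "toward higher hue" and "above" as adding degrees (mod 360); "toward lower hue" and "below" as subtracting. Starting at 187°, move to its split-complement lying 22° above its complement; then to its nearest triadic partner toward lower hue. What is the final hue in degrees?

269°

+202° (split-comp 22° ↑): 187 + 202 = 389 → 389 − 360 = 29°
−120° (triadic ↓): 29 − 120 = -91 → -91 + 360 = 269°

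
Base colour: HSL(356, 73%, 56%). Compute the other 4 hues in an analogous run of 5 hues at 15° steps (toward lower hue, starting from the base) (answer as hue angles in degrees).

Analogous hues sit every 15° along the wheel.
356 − 15 = 341°
356 − 30 = 326°
356 − 45 = 311°
356 − 60 = 296°

341°, 326°, 311°, 296°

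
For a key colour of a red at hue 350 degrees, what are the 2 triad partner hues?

110° and 230°

A triad places three hues 120° apart.
350 + 120 = 470 → 470 − 360 = 110°
350 + 240 = 590 → 590 − 360 = 230°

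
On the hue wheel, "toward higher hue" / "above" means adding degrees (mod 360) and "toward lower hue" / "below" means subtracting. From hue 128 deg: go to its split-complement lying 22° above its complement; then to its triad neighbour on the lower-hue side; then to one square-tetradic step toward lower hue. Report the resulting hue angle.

120°

128 + 202 = 330°   (split-comp 22° ↑)
330 − 120 = 210°   (triadic ↓)
210 − 90 = 120°   (square ↓)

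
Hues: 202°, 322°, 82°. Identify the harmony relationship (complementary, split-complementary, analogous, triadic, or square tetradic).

Sort the hues: 82°, 202°, 322°.
Successive gaps around the wheel: 120°, 120°, 120°.
Three hues equally spaced 120° apart form a triad.

triadic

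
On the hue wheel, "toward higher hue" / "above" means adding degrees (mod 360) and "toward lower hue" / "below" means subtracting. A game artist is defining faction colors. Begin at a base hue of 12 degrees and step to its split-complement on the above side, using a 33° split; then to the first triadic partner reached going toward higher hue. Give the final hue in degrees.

345°

12 + 213 = 225°   (split-comp 33° ↑)
225 + 120 = 345°   (triadic ↑)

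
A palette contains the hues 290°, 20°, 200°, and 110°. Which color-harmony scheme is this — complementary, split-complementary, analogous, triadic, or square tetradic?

Sort the hues: 20°, 110°, 200°, 290°.
Successive gaps around the wheel: 90°, 90°, 90°, 90°.
Four hues every 90° form a square tetradic scheme.

square tetradic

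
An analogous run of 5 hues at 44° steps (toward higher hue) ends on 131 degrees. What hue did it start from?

4 steps of 44° (toward higher hue) give a net shift of +176°.
Start = end − shift: 131 − 176 = -45 → -45 + 360 = 315°

315°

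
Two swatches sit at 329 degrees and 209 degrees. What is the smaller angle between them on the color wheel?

120°

|329 − 209| = 120.
120 ≤ 180, so the shorter arc is 120°.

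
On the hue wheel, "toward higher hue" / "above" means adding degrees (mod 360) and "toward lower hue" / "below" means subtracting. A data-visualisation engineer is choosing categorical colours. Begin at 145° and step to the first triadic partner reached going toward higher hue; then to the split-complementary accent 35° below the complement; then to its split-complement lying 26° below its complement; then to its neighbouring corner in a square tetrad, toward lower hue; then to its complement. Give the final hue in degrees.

+120° (triadic ↑): 145 + 120 = 265°
+145° (split-comp 35° ↓): 265 + 145 = 410 → 410 − 360 = 50°
+154° (split-comp 26° ↓): 50 + 154 = 204°
−90° (square ↓): 204 − 90 = 114°
+180° (complement): 114 + 180 = 294°

294°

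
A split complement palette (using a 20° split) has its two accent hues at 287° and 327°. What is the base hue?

127°

The accents sit 20° either side of the complement, so the complement is their short-arc midpoint on the wheel.
Short-arc midpoint of 287° and 327°: 307°.
Base is 180° from the complement: 307 − 180 = 127°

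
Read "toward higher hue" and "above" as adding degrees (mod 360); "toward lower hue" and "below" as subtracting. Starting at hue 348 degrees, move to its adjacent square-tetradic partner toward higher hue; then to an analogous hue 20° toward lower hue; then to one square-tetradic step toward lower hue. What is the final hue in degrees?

328°

square ↑ +90°: 348 + 90 = 438 → 438 − 360 = 78°
analog 20° ↓ −20°: 78 − 20 = 58°
square ↓ −90°: 58 − 90 = -32 → -32 + 360 = 328°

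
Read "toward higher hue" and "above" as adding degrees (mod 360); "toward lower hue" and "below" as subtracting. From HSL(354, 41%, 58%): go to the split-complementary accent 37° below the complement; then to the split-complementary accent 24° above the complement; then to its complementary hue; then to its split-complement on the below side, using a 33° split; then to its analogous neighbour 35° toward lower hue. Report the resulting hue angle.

273°

+143° (split-comp 37° ↓): 354 + 143 = 497 → 497 − 360 = 137°
+204° (split-comp 24° ↑): 137 + 204 = 341°
+180° (complement): 341 + 180 = 521 → 521 − 360 = 161°
+147° (split-comp 33° ↓): 161 + 147 = 308°
−35° (analog 35° ↓): 308 − 35 = 273°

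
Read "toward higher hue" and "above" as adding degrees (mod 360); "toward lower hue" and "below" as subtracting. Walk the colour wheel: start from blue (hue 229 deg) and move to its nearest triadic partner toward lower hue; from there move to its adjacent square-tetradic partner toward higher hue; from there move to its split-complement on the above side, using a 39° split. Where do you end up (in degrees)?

−120° (triadic ↓): 229 − 120 = 109°
+90° (square ↑): 109 + 90 = 199°
+219° (split-comp 39° ↑): 199 + 219 = 418 → 418 − 360 = 58°

58°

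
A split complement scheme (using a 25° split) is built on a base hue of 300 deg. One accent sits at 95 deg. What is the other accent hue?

145°

Split-complementary hues sit 25° either side of the complement.
Complement of the base 300°: 300 + 180 = 480 → 480 − 360 = 120°
The given accent 95° is 25° one side of 120°; the other accent sits 25° the other side: 120 + 25 = 145°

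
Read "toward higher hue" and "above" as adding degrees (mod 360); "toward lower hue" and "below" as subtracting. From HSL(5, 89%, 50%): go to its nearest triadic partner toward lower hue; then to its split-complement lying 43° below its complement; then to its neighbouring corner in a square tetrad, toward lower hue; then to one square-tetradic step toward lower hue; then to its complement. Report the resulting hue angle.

22°

−120° (triadic ↓): 5 − 120 = -115 → -115 + 360 = 245°
+137° (split-comp 43° ↓): 245 + 137 = 382 → 382 − 360 = 22°
−90° (square ↓): 22 − 90 = -68 → -68 + 360 = 292°
−90° (square ↓): 292 − 90 = 202°
+180° (complement): 202 + 180 = 382 → 382 − 360 = 22°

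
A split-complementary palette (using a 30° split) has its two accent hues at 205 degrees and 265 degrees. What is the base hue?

55°

The accents sit 30° either side of the complement, so the complement is their short-arc midpoint on the wheel.
Short-arc midpoint of 205° and 265°: 235°.
Base is 180° from the complement: 235 − 180 = 55°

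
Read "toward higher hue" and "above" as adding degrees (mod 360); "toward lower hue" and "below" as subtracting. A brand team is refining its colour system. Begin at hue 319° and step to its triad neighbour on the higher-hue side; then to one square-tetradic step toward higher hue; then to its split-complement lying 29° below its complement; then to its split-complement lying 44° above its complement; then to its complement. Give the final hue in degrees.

triadic ↑ +120°: 319 + 120 = 439 → 439 − 360 = 79°
square ↑ +90°: 79 + 90 = 169°
split-comp 29° ↓ +151°: 169 + 151 = 320°
split-comp 44° ↑ +224°: 320 + 224 = 544 → 544 − 360 = 184°
complement +180°: 184 + 180 = 364 → 364 − 360 = 4°

4°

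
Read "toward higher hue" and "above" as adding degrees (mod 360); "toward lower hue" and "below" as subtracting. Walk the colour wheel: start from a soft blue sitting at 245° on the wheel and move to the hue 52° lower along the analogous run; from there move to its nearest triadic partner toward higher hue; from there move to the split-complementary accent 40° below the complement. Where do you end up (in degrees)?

93°

245 − 52 = 193°   (analog 52° ↓)
193 + 120 = 313°   (triadic ↑)
313 + 140 = 453 → 453 − 360 = 93°   (split-comp 40° ↓)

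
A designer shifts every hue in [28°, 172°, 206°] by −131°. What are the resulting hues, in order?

257°, 41°, 75°

28 − 131 = -103 → -103 + 360 = 257°
172 − 131 = 41°
206 − 131 = 75°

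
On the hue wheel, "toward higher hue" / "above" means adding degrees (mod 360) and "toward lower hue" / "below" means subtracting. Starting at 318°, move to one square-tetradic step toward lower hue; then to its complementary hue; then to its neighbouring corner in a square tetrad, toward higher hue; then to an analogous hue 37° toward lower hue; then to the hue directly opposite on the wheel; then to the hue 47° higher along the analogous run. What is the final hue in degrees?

318 − 90 = 228°   (square ↓)
228 + 180 = 408 → 408 − 360 = 48°   (complement)
48 + 90 = 138°   (square ↑)
138 − 37 = 101°   (analog 37° ↓)
101 + 180 = 281°   (complement)
281 + 47 = 328°   (analog 47° ↑)

328°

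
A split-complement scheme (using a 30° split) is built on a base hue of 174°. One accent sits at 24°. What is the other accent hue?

Split-complementary hues sit 30° either side of the complement.
Complement of the base 174°: 174 + 180 = 354°
The given accent 24° is 30° one side of 354°; the other accent sits 30° the other side: 354 − 30 = 324°

324°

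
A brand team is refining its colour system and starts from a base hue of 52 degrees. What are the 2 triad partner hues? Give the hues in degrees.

172° and 292°

52 + 120 = 172°
52 + 240 = 292°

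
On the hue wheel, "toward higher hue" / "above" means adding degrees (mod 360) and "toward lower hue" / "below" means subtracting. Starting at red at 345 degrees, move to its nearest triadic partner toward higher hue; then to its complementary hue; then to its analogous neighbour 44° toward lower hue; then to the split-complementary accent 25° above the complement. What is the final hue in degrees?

triadic ↑ +120°: 345 + 120 = 465 → 465 − 360 = 105°
complement +180°: 105 + 180 = 285°
analog 44° ↓ −44°: 285 − 44 = 241°
split-comp 25° ↑ +205°: 241 + 205 = 446 → 446 − 360 = 86°

86°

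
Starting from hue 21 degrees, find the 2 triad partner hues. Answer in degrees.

141° and 261°

A triad places three hues 120° apart.
21 + 120 = 141°
21 + 240 = 261°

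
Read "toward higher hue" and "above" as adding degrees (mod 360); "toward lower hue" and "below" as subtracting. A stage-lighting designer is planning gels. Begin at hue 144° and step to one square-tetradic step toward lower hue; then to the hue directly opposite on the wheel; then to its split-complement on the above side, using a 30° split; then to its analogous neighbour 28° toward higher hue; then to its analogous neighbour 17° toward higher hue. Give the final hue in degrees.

144 − 90 = 54°   (square ↓)
54 + 180 = 234°   (complement)
234 + 210 = 444 → 444 − 360 = 84°   (split-comp 30° ↑)
84 + 28 = 112°   (analog 28° ↑)
112 + 17 = 129°   (analog 17° ↑)

129°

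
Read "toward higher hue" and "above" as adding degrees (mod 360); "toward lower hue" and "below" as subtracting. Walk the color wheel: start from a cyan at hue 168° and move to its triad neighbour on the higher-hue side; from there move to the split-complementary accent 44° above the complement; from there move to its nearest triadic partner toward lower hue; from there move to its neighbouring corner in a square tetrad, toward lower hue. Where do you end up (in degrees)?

302°

triadic ↑ +120°: 168 + 120 = 288°
split-comp 44° ↑ +224°: 288 + 224 = 512 → 512 − 360 = 152°
triadic ↓ −120°: 152 − 120 = 32°
square ↓ −90°: 32 − 90 = -58 → -58 + 360 = 302°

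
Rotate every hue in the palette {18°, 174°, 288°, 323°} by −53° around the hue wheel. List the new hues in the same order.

325°, 121°, 235°, 270°

18 − 53 = -35 → -35 + 360 = 325°
174 − 53 = 121°
288 − 53 = 235°
323 − 53 = 270°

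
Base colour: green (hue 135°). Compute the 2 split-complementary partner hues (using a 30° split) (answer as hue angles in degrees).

Split-complementary hues sit 30° either side of the complement.
Complement of 135°: 135 + 180 = 315°
315 − 30 = 285°
315 + 30 = 345°

285° and 345°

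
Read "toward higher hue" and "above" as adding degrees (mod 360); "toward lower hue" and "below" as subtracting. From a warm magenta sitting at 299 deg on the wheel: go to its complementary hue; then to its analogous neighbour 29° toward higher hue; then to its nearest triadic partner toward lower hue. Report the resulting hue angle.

28°

complement +180°: 299 + 180 = 479 → 479 − 360 = 119°
analog 29° ↑ +29°: 119 + 29 = 148°
triadic ↓ −120°: 148 − 120 = 28°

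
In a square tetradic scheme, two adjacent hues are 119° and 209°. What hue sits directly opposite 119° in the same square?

299°

A square tetradic scheme places four hues 90° apart; opposite corners are 180° apart.
119 + 180 = 299°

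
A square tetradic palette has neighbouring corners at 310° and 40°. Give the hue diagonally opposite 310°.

130°

A square tetradic scheme places four hues 90° apart; opposite corners are 180° apart.
310 + 180 = 490 → 490 − 360 = 130°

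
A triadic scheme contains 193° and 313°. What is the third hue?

73°

A triad spaces three hues 120° apart.
The full set is {73°, 193°, 313°}.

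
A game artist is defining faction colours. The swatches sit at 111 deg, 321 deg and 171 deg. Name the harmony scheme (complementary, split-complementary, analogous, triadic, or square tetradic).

split-complementary

Sort the hues: 111°, 171°, 321°.
Successive gaps around the wheel: 60°, 150°, 150°.
Two 150° gaps and one 60° gap — a base hue opposite a pair of accents 30° either side of its complement — is the split-complementary pattern.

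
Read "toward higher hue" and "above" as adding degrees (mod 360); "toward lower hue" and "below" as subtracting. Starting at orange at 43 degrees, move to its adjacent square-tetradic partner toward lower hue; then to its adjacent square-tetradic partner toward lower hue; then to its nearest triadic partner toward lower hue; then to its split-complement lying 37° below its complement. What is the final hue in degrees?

−90° (square ↓): 43 − 90 = -47 → -47 + 360 = 313°
−90° (square ↓): 313 − 90 = 223°
−120° (triadic ↓): 223 − 120 = 103°
+143° (split-comp 37° ↓): 103 + 143 = 246°

246°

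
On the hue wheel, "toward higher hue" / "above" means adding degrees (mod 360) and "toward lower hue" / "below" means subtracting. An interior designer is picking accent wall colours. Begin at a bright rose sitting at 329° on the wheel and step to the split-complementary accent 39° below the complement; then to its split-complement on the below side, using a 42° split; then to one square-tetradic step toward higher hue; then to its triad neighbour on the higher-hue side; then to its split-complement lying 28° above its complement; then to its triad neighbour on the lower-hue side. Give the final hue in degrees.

+141° (split-comp 39° ↓): 329 + 141 = 470 → 470 − 360 = 110°
+138° (split-comp 42° ↓): 110 + 138 = 248°
+90° (square ↑): 248 + 90 = 338°
+120° (triadic ↑): 338 + 120 = 458 → 458 − 360 = 98°
+208° (split-comp 28° ↑): 98 + 208 = 306°
−120° (triadic ↓): 306 − 120 = 186°

186°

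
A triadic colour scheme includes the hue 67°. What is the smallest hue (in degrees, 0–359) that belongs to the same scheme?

A triad places three hues 120° apart.
The full set through 67° is {67°, 187°, 307°}.

67°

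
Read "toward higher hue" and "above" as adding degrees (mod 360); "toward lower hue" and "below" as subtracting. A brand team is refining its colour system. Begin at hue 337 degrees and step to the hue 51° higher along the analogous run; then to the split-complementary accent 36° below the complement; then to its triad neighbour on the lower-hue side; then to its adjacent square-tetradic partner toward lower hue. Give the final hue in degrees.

+51° (analog 51° ↑): 337 + 51 = 388 → 388 − 360 = 28°
+144° (split-comp 36° ↓): 28 + 144 = 172°
−120° (triadic ↓): 172 − 120 = 52°
−90° (square ↓): 52 − 90 = -38 → -38 + 360 = 322°

322°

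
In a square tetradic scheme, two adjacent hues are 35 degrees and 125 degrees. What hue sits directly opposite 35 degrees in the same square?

A square tetradic scheme places four hues 90° apart; opposite corners are 180° apart.
35 + 180 = 215°

215°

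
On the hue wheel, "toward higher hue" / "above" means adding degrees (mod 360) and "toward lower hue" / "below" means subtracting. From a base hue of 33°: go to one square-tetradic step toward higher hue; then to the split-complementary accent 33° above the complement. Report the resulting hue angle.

336°

square ↑ +90°: 33 + 90 = 123°
split-comp 33° ↑ +213°: 123 + 213 = 336°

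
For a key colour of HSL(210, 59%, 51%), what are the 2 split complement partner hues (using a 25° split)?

Split-complementary hues sit 25° either side of the complement.
Complement of 210°: 210 + 180 = 390 → 390 − 360 = 30°
30 − 25 = 5°
30 + 25 = 55°

5° and 55°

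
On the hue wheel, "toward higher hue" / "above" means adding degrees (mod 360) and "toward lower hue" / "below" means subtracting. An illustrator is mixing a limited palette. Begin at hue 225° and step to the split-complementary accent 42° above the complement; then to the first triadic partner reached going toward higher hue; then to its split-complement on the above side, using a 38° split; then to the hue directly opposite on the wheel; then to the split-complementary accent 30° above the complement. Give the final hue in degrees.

+222° (split-comp 42° ↑): 225 + 222 = 447 → 447 − 360 = 87°
+120° (triadic ↑): 87 + 120 = 207°
+218° (split-comp 38° ↑): 207 + 218 = 425 → 425 − 360 = 65°
+180° (complement): 65 + 180 = 245°
+210° (split-comp 30° ↑): 245 + 210 = 455 → 455 − 360 = 95°

95°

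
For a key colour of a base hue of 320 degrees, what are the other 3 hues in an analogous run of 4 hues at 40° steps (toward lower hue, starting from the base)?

280°, 240° and 200°

Analogous hues sit every 40° along the wheel.
320 − 40 = 280°
320 − 80 = 240°
320 − 120 = 200°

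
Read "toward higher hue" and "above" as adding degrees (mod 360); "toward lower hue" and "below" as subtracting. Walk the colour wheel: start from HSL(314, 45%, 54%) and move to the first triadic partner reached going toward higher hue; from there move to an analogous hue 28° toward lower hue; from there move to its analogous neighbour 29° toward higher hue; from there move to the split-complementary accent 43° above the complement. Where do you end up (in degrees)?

+120° (triadic ↑): 314 + 120 = 434 → 434 − 360 = 74°
−28° (analog 28° ↓): 74 − 28 = 46°
+29° (analog 29° ↑): 46 + 29 = 75°
+223° (split-comp 43° ↑): 75 + 223 = 298°

298°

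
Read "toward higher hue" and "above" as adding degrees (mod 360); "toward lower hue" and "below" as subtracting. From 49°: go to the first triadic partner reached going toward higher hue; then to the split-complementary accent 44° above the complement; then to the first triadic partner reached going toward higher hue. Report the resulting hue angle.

153°

triadic ↑ +120°: 49 + 120 = 169°
split-comp 44° ↑ +224°: 169 + 224 = 393 → 393 − 360 = 33°
triadic ↑ +120°: 33 + 120 = 153°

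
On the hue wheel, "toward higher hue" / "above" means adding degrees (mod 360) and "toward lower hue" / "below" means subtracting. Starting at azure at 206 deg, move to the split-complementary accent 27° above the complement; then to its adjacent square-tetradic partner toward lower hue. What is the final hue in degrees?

split-comp 27° ↑ +207°: 206 + 207 = 413 → 413 − 360 = 53°
square ↓ −90°: 53 − 90 = -37 → -37 + 360 = 323°

323°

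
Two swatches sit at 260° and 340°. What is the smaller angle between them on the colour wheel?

80°

|260 − 340| = 80.
80 ≤ 180, so the shorter arc is 80°.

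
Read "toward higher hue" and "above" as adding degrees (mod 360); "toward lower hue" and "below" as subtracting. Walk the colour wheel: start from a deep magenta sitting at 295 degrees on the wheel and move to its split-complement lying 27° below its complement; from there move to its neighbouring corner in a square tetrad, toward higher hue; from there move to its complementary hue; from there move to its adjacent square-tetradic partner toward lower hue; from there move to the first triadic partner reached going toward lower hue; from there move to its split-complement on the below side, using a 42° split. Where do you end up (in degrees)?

286°

295 + 153 = 448 → 448 − 360 = 88°   (split-comp 27° ↓)
88 + 90 = 178°   (square ↑)
178 + 180 = 358°   (complement)
358 − 90 = 268°   (square ↓)
268 − 120 = 148°   (triadic ↓)
148 + 138 = 286°   (split-comp 42° ↓)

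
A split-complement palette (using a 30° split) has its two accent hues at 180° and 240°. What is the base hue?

The accents sit 30° either side of the complement, so the complement is their short-arc midpoint on the wheel.
Short-arc midpoint of 180° and 240°: 210°.
Base is 180° from the complement: 210 − 180 = 30°

30°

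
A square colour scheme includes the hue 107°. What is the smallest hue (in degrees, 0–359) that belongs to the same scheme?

17°

A square tetradic scheme places four hues every 90°.
The full set through 107° is {17°, 107°, 197°, 287°}.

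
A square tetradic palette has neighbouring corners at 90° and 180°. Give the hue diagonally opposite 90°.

270°

A square tetradic scheme places four hues 90° apart; opposite corners are 180° apart.
90 + 180 = 270°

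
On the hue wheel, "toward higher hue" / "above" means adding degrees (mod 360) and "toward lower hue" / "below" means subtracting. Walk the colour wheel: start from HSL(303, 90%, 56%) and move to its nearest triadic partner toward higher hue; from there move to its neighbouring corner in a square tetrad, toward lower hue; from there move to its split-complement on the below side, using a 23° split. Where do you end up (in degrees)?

130°

triadic ↑ +120°: 303 + 120 = 423 → 423 − 360 = 63°
square ↓ −90°: 63 − 90 = -27 → -27 + 360 = 333°
split-comp 23° ↓ +157°: 333 + 157 = 490 → 490 − 360 = 130°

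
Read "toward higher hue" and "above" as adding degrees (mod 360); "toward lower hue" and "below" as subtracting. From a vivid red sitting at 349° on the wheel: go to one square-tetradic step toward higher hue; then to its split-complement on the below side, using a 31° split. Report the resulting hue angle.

228°

+90° (square ↑): 349 + 90 = 439 → 439 − 360 = 79°
+149° (split-comp 31° ↓): 79 + 149 = 228°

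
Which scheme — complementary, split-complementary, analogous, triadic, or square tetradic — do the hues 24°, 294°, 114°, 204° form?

square tetradic

Sort the hues: 24°, 114°, 204°, 294°.
Successive gaps around the wheel: 90°, 90°, 90°, 90°.
Four hues every 90° form a square tetradic scheme.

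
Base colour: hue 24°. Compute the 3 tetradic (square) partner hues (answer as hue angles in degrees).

A square tetradic scheme places four hues every 90°.
24 + 90 = 114°
24 + 180 = 204°
24 + 270 = 294°

114°, 204° and 294°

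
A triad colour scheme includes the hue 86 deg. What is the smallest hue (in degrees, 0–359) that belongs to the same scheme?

A triad places three hues 120° apart.
The full set through 86° is {86°, 206°, 326°}.

86°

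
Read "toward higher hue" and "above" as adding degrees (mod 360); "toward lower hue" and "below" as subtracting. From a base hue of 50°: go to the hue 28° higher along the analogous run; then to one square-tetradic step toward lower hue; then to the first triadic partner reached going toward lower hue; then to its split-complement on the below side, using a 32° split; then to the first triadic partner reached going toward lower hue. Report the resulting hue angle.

256°

+28° (analog 28° ↑): 50 + 28 = 78°
−90° (square ↓): 78 − 90 = -12 → -12 + 360 = 348°
−120° (triadic ↓): 348 − 120 = 228°
+148° (split-comp 32° ↓): 228 + 148 = 376 → 376 − 360 = 16°
−120° (triadic ↓): 16 − 120 = -104 → -104 + 360 = 256°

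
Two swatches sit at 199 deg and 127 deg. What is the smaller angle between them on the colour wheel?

72°

|199 − 127| = 72.
72 ≤ 180, so the shorter arc is 72°.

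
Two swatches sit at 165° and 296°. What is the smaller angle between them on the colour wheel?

131°

|165 − 296| = 131.
131 ≤ 180, so the shorter arc is 131°.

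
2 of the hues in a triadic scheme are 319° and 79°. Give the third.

A triad places three hues 120° apart.
The full set through 79° is {79°, 199°, 319°}.
Given {79°, 319°}, the missing hue is 199°.

199°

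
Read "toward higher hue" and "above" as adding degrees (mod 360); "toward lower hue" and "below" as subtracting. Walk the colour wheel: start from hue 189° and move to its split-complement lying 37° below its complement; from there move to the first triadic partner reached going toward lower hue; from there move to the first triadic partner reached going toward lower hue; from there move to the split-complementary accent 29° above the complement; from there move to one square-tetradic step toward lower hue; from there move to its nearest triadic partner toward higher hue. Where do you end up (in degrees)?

331°

+143° (split-comp 37° ↓): 189 + 143 = 332°
−120° (triadic ↓): 332 − 120 = 212°
−120° (triadic ↓): 212 − 120 = 92°
+209° (split-comp 29° ↑): 92 + 209 = 301°
−90° (square ↓): 301 − 90 = 211°
+120° (triadic ↑): 211 + 120 = 331°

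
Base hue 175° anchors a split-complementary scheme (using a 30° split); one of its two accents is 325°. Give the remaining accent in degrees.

Split-complementary hues sit 30° either side of the complement.
Complement of the base 175°: 175 + 180 = 355°
The given accent 325° is 30° one side of 355°; the other accent sits 30° the other side: 355 + 30 = 385 → 385 − 360 = 25°

25°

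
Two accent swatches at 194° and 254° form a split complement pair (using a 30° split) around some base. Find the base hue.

The accents sit 30° either side of the complement, so the complement is their short-arc midpoint on the wheel.
Short-arc midpoint of 194° and 254°: 224°.
Base is 180° from the complement: 224 − 180 = 44°

44°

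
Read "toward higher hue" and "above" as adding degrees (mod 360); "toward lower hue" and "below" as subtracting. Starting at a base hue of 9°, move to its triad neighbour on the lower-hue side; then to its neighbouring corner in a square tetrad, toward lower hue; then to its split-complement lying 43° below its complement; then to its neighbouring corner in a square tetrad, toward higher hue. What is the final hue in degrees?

triadic ↓ −120°: 9 − 120 = -111 → -111 + 360 = 249°
square ↓ −90°: 249 − 90 = 159°
split-comp 43° ↓ +137°: 159 + 137 = 296°
square ↑ +90°: 296 + 90 = 386 → 386 − 360 = 26°

26°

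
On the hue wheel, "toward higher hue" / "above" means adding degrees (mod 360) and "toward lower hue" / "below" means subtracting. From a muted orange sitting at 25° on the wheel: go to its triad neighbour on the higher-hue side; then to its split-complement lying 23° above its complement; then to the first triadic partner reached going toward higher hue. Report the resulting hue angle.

+120° (triadic ↑): 25 + 120 = 145°
+203° (split-comp 23° ↑): 145 + 203 = 348°
+120° (triadic ↑): 348 + 120 = 468 → 468 − 360 = 108°

108°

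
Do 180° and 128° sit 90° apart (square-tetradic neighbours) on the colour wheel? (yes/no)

Angular distance: |180 − 128| = 52 = 52°.
90° apart (square-tetradic neighbours) requires 90°.

no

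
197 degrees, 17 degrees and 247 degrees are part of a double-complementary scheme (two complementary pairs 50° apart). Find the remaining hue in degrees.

A rectangular tetradic uses two complementary pairs 50° apart: offsets 0°, 50°, 180°, 230°.
Among {17°, 197°, 247°}, 17° and 197° are a 180° pair.
The remaining hue 247° needs its own complement: 247 + 180 = 427 → 427 − 360 = 67°

67°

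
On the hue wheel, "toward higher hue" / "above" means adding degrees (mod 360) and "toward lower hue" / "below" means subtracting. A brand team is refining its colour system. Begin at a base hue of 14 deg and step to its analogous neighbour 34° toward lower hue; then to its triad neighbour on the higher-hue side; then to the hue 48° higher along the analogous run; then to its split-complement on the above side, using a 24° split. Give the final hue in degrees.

352°

analog 34° ↓ −34°: 14 − 34 = -20 → -20 + 360 = 340°
triadic ↑ +120°: 340 + 120 = 460 → 460 − 360 = 100°
analog 48° ↑ +48°: 100 + 48 = 148°
split-comp 24° ↑ +204°: 148 + 204 = 352°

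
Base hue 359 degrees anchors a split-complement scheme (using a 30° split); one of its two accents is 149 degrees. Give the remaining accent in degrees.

Split-complementary hues sit 30° either side of the complement.
Complement of the base 359°: 359 + 180 = 539 → 539 − 360 = 179°
The given accent 149° is 30° one side of 179°; the other accent sits 30° the other side: 179 + 30 = 209°

209°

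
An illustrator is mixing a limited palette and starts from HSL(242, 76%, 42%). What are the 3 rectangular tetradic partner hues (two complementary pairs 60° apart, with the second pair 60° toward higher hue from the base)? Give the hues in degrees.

302°, 62°, and 122°

A rectangular tetradic uses two complementary pairs 60° apart: offsets 0°, 60°, 180°, 240°.
242 + 60 = 302°
242 + 180 = 422 → 422 − 360 = 62°
242 + 240 = 482 → 482 − 360 = 122°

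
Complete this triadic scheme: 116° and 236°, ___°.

356°

A triad places three hues 120° apart.
The full set through 116° is {116°, 236°, 356°}.
Given {116°, 236°}, the missing hue is 356°.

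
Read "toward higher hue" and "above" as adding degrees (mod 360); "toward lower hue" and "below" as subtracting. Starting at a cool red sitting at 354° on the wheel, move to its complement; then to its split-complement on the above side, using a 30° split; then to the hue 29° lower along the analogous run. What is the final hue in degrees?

+180° (complement): 354 + 180 = 534 → 534 − 360 = 174°
+210° (split-comp 30° ↑): 174 + 210 = 384 → 384 − 360 = 24°
−29° (analog 29° ↓): 24 − 29 = -5 → -5 + 360 = 355°

355°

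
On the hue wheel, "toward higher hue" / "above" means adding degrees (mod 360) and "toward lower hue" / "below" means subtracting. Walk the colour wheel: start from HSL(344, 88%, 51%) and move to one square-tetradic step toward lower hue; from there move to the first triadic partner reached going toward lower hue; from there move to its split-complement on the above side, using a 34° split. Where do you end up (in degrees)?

348°

−90° (square ↓): 344 − 90 = 254°
−120° (triadic ↓): 254 − 120 = 134°
+214° (split-comp 34° ↑): 134 + 214 = 348°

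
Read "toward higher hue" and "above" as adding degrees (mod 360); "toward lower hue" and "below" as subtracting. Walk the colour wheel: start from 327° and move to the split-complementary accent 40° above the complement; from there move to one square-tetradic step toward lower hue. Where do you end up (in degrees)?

327 + 220 = 547 → 547 − 360 = 187°   (split-comp 40° ↑)
187 − 90 = 97°   (square ↓)

97°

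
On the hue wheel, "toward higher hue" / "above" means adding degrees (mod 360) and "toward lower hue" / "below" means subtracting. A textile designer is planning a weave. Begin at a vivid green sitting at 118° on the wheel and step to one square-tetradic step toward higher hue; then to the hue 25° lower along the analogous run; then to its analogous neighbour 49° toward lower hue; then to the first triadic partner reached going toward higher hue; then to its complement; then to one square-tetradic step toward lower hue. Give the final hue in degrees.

344°

118 + 90 = 208°   (square ↑)
208 − 25 = 183°   (analog 25° ↓)
183 − 49 = 134°   (analog 49° ↓)
134 + 120 = 254°   (triadic ↑)
254 + 180 = 434 → 434 − 360 = 74°   (complement)
74 − 90 = -16 → -16 + 360 = 344°   (square ↓)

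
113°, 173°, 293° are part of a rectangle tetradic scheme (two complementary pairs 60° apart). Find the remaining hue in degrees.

A rectangular tetradic uses two complementary pairs 60° apart: offsets 0°, 60°, 180°, 240°.
Among {113°, 173°, 293°}, 293° and 113° are a 180° pair.
The remaining hue 173° needs its own complement: 173 + 180 = 353°

353°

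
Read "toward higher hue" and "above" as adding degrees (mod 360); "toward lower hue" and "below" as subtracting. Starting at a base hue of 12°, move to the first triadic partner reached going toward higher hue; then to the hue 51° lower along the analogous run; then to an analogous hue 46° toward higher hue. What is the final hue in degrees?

127°

triadic ↑ +120°: 12 + 120 = 132°
analog 51° ↓ −51°: 132 − 51 = 81°
analog 46° ↑ +46°: 81 + 46 = 127°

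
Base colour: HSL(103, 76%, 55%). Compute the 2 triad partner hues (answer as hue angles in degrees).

223° and 343°

A triad places three hues 120° apart.
103 + 120 = 223°
103 + 240 = 343°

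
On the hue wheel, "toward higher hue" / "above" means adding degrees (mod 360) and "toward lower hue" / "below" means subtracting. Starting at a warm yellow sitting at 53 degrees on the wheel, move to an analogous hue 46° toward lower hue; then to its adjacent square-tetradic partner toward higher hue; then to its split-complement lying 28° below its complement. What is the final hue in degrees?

249°

53 − 46 = 7°   (analog 46° ↓)
7 + 90 = 97°   (square ↑)
97 + 152 = 249°   (split-comp 28° ↓)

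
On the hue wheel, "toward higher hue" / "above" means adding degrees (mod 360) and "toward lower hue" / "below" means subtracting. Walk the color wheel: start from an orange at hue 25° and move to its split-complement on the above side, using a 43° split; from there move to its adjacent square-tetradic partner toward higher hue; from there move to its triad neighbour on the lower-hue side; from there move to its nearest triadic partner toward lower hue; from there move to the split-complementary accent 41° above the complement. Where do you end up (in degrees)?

split-comp 43° ↑ +223°: 25 + 223 = 248°
square ↑ +90°: 248 + 90 = 338°
triadic ↓ −120°: 338 − 120 = 218°
triadic ↓ −120°: 218 − 120 = 98°
split-comp 41° ↑ +221°: 98 + 221 = 319°

319°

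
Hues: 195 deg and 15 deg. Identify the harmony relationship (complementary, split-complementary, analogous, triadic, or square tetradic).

complementary

Sort the hues: 15°, 195°.
Successive gaps around the wheel: 180°, 180°.
Two hues 180° apart are complementary.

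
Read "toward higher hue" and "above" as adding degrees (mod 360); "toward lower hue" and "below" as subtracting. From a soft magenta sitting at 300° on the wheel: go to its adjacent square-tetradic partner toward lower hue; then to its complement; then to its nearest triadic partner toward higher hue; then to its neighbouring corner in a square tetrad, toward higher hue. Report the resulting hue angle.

300 − 90 = 210°   (square ↓)
210 + 180 = 390 → 390 − 360 = 30°   (complement)
30 + 120 = 150°   (triadic ↑)
150 + 90 = 240°   (square ↑)

240°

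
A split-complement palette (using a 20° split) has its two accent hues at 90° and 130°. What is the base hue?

290°

The accents sit 20° either side of the complement, so the complement is their short-arc midpoint on the wheel.
Short-arc midpoint of 90° and 130°: 110°.
Base is 180° from the complement: 110 − 180 = -70 → -70 + 360 = 290°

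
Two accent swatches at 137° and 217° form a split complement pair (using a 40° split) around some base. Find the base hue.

357°

The accents sit 40° either side of the complement, so the complement is their short-arc midpoint on the wheel.
Short-arc midpoint of 137° and 217°: 177°.
Base is 180° from the complement: 177 − 180 = -3 → -3 + 360 = 357°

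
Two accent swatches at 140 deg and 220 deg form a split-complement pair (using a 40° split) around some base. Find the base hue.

0°

The accents sit 40° either side of the complement, so the complement is their short-arc midpoint on the wheel.
Short-arc midpoint of 140° and 220°: 180°.
Base is 180° from the complement: 180 − 180 = 0°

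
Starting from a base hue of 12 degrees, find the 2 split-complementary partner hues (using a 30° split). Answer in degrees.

162° and 222°

Split-complementary hues sit 30° either side of the complement.
Complement of 12 degrees: 12 + 180 = 192°
192 − 30 = 162°
192 + 30 = 222°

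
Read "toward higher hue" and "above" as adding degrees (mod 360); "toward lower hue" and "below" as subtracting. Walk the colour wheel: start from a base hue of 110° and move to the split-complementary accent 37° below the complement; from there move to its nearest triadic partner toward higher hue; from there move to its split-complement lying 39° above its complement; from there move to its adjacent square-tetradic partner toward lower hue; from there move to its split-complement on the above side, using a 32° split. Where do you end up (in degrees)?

110 + 143 = 253°   (split-comp 37° ↓)
253 + 120 = 373 → 373 − 360 = 13°   (triadic ↑)
13 + 219 = 232°   (split-comp 39° ↑)
232 − 90 = 142°   (square ↓)
142 + 212 = 354°   (split-comp 32° ↑)

354°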